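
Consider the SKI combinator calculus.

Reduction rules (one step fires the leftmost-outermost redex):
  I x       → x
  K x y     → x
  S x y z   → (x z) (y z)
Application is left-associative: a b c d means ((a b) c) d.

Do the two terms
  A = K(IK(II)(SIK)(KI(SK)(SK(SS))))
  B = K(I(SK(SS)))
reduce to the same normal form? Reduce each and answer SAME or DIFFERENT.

Answer: SAME — A ⇓ K(SK(SS)), B ⇓ K(SK(SS))

Working:
Term A:
  start: K(IK(II)(SIK)(KI(SK)(SK(SS))))
  →1  K(K(II)(SIK)(KI(SK)(SK(SS))))
  →2  K(II(KI(SK)(SK(SS))))
  →3  K(I(KI(SK)(SK(SS))))
  →4  K(KI(SK)(SK(SS)))
  →5  K(I(SK(SS)))
  →6  K(SK(SS))

Term B:
  start: K(I(SK(SS)))
  →1  K(SK(SS))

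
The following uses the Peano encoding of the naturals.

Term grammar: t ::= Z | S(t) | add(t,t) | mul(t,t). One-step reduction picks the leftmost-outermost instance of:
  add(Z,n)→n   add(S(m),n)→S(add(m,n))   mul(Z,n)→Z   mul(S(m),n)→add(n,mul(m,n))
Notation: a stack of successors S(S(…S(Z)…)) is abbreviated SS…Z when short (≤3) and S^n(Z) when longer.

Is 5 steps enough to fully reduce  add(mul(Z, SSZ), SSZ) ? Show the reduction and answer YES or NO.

Answer: YES — reaches normal form SSZ in 2 ≤ 5 steps

Derivation:
  start: add(mul(Z, SSZ), SSZ)
  [1] add(Z, SSZ)
  [2] SSZ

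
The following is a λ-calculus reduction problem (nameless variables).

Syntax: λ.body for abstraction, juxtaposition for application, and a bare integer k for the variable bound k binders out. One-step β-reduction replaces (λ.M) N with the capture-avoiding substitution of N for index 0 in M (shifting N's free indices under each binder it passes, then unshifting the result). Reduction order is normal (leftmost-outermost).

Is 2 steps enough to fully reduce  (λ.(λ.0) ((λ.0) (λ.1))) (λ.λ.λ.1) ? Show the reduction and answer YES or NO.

  start: (λ.(λ.0) ((λ.0) (λ.1))) (λ.λ.λ.1)
  →1  (λ.0) ((λ.0) (λ.λ.λ.λ.1))
  →2  (λ.0) (λ.λ.λ.λ.1)

Answer: NO — after 2 steps the term is (λ.0) (λ.λ.λ.λ.1), not yet normal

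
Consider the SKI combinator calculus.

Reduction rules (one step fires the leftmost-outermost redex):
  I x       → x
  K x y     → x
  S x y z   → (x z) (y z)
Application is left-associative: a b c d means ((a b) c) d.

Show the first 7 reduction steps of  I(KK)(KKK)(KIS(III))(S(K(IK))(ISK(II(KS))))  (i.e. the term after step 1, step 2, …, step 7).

Answer: after 7 steps: I

Reduction:
  start: I(KK)(KKK)(KIS(III))(S(K(IK))(ISK(II(KS))))
  step 1: KK(KKK)(KIS(III))(S(K(IK))(ISK(II(KS))))
  step 2: K(KIS(III))(S(K(IK))(ISK(II(KS))))
  step 3: KIS(III)
  step 4: I(III)
  step 5: III
  step 6: II
  step 7: I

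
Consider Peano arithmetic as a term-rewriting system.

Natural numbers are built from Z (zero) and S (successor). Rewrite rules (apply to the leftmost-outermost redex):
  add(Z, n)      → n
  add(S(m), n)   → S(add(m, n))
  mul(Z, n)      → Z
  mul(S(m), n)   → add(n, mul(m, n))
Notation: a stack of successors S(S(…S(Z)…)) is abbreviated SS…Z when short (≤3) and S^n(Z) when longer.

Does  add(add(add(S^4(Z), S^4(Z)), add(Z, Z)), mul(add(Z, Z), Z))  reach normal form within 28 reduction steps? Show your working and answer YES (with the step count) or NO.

  start: add(add(add(S^4(Z), S^4(Z)), add(Z, Z)), mul(add(Z, Z), Z))
  step 1: add(add(S(add(SSSZ, S^4(Z))), add(Z, Z)), mul(add(Z, Z), Z))
  step 2: add(S(add(add(SSSZ, S^4(Z)), add(Z, Z))), mul(add(Z, Z), Z))
  step 3: S(add(add(add(SSSZ, S^4(Z)), add(Z, Z)), mul(add(Z, Z), Z)))
  step 4: S(add(add(S(add(SSZ, S^4(Z))), add(Z, Z)), mul(add(Z, Z), Z)))
  step 5: S(add(S(add(add(SSZ, S^4(Z)), add(Z, Z))), mul(add(Z, Z), Z)))
  step 6: S(S(add(add(add(SSZ, S^4(Z)), add(Z, Z)), mul(add(Z, Z), Z))))
  step 7: S(S(add(add(S(add(SZ, S^4(Z))), add(Z, Z)), mul(add(Z, Z), Z))))
  step 8: S(S(add(S(add(add(SZ, S^4(Z)), add(Z, Z))), mul(add(Z, Z), Z))))
  step 9: S(S(S(add(add(add(SZ, S^4(Z)), add(Z, Z)), mul(add(Z, Z), Z)))))
  step 10: S(S(S(add(add(S(add(Z, S^4(Z))), add(Z, Z)), mul(add(Z, Z), Z)))))
  step 11: S(S(S(add(S(add(add(Z, S^4(Z)), add(Z, Z))), mul(add(Z, Z), Z)))))
  step 12: S(S(S(S(add(add(add(Z, S^4(Z)), add(Z, Z)), mul(add(Z, Z), Z))))))
  step 13: S(S(S(S(add(add(S^4(Z), add(Z, Z)), mul(add(Z, Z), Z))))))
  step 14: S(S(S(S(add(S(add(SSSZ, add(Z, Z))), mul(add(Z, Z), Z))))))
  step 15: S(S(S(S(S(add(add(SSSZ, add(Z, Z)), mul(add(Z, Z), Z)))))))
  step 16: S(S(S(S(S(add(S(add(SSZ, add(Z, Z))), mul(add(Z, Z), Z)))))))
  step 17: S(S(S(S(S(S(add(add(SSZ, add(Z, Z)), mul(add(Z, Z), Z))))))))
  step 18: S(S(S(S(S(S(add(S(add(SZ, add(Z, Z))), mul(add(Z, Z), Z))))))))
  step 19: S(S(S(S(S(S(S(add(add(SZ, add(Z, Z)), mul(add(Z, Z), Z)))))))))
  step 20: S(S(S(S(S(S(S(add(S(add(Z, add(Z, Z))), mul(add(Z, Z), Z)))))))))
  step 21: S(S(S(S(S(S(S(S(add(add(Z, add(Z, Z)), mul(add(Z, Z), Z))))))))))
  step 22: S(S(S(S(S(S(S(S(add(add(Z, Z), mul(add(Z, Z), Z))))))))))
  step 23: S(S(S(S(S(S(S(S(add(Z, mul(add(Z, Z), Z))))))))))
  step 24: S(S(S(S(S(S(S(S(mul(add(Z, Z), Z)))))))))
  step 25: S(S(S(S(S(S(S(S(mul(Z, Z)))))))))
  step 26: S^8(Z)

Answer: YES — reaches normal form S^8(Z) in 26 ≤ 28 steps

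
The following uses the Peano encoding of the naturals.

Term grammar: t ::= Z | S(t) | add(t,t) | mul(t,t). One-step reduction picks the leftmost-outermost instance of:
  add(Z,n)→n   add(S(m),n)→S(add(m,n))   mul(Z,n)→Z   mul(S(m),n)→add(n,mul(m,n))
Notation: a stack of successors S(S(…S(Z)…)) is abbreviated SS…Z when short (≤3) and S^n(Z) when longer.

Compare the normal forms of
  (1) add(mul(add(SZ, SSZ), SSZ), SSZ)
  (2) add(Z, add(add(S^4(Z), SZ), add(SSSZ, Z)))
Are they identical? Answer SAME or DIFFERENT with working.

Answer: SAME — A ⇓ S^8(Z), B ⇓ S^8(Z)

Reduction:
Term A:
  start: add(mul(add(SZ, SSZ), SSZ), SSZ)
  →1  add(mul(S(add(Z, SSZ)), SSZ), SSZ)
  →2  add(add(SSZ, mul(add(Z, SSZ), SSZ)), SSZ)
  →3  add(S(add(SZ, mul(add(Z, SSZ), SSZ))), SSZ)
  →4  S(add(add(SZ, mul(add(Z, SSZ), SSZ)), SSZ))
  →5  S(add(S(add(Z, mul(add(Z, SSZ), SSZ))), SSZ))
  →6  S(S(add(add(Z, mul(add(Z, SSZ), SSZ)), SSZ)))
  →7  S(S(add(mul(add(Z, SSZ), SSZ), SSZ)))
  →8  S(S(add(mul(SSZ, SSZ), SSZ)))
  →9  S(S(add(add(SSZ, mul(SZ, SSZ)), SSZ)))
  →10  S(S(add(S(add(SZ, mul(SZ, SSZ))), SSZ)))
  →11  S(S(S(add(add(SZ, mul(SZ, SSZ)), SSZ))))
  →12  S(S(S(add(S(add(Z, mul(SZ, SSZ))), SSZ))))
  →13  S(S(S(S(add(add(Z, mul(SZ, SSZ)), SSZ)))))
  →14  S(S(S(S(add(mul(SZ, SSZ), SSZ)))))
  →15  S(S(S(S(add(add(SSZ, mul(Z, SSZ)), SSZ)))))
  →16  S(S(S(S(add(S(add(SZ, mul(Z, SSZ))), SSZ)))))
  →17  S(S(S(S(S(add(add(SZ, mul(Z, SSZ)), SSZ))))))
  →18  S(S(S(S(S(add(S(add(Z, mul(Z, SSZ))), SSZ))))))
  →19  S(S(S(S(S(S(add(add(Z, mul(Z, SSZ)), SSZ)))))))
  →20  S(S(S(S(S(S(add(mul(Z, SSZ), SSZ)))))))
  →21  S(S(S(S(S(S(add(Z, SSZ)))))))
  →22  S^8(Z)

Term B:
  start: add(Z, add(add(S^4(Z), SZ), add(SSSZ, Z)))
  →1  add(add(S^4(Z), SZ), add(SSSZ, Z))
  →2  add(S(add(SSSZ, SZ)), add(SSSZ, Z))
  →3  S(add(add(SSSZ, SZ), add(SSSZ, Z)))
  →4  S(add(S(add(SSZ, SZ)), add(SSSZ, Z)))
  →5  S(S(add(add(SSZ, SZ), add(SSSZ, Z))))
  →6  S(S(add(S(add(SZ, SZ)), add(SSSZ, Z))))
  →7  S(S(S(add(add(SZ, SZ), add(SSSZ, Z)))))
  →8  S(S(S(add(S(add(Z, SZ)), add(SSSZ, Z)))))
  →9  S(S(S(S(add(add(Z, SZ), add(SSSZ, Z))))))
  →10  S(S(S(S(add(SZ, add(SSSZ, Z))))))
  →11  S(S(S(S(S(add(Z, add(SSSZ, Z)))))))
  →12  S(S(S(S(S(add(SSSZ, Z))))))
  →13  S(S(S(S(S(S(add(SSZ, Z)))))))
  →14  S(S(S(S(S(S(S(add(SZ, Z))))))))
  →15  S(S(S(S(S(S(S(S(add(Z, Z)))))))))
  →16  S^8(Z)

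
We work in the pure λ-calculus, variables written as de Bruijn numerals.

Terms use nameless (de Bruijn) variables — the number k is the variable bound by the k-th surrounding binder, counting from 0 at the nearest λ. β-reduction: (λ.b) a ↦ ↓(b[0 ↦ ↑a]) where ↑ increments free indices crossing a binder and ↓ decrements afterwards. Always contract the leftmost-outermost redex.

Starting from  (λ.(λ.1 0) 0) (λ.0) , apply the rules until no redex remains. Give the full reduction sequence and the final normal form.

  start: (λ.(λ.1 0) 0) (λ.0)
  →1  (λ.(λ.0) 0) (λ.0)
  →2  (λ.0) (λ.0)
  →3  λ.0

Answer: normal form = λ.0  (in 3 steps)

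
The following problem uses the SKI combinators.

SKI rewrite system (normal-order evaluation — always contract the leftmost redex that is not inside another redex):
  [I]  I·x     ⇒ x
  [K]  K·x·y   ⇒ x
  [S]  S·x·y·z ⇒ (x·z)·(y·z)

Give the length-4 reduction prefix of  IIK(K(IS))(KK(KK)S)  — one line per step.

Answer: after 4 steps: KS

Derivation:
  start: IIK(K(IS))(KK(KK)S)
  [1] IK(K(IS))(KK(KK)S)
  [2] K(K(IS))(KK(KK)S)
  [3] K(IS)
  [4] KS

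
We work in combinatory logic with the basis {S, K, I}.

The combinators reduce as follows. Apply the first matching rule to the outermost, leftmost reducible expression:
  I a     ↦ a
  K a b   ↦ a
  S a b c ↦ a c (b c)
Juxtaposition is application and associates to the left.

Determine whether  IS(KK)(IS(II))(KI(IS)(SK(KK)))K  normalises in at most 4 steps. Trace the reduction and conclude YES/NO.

  start: IS(KK)(IS(II))(KI(IS)(SK(KK)))K
  →1  S(KK)(IS(II))(KI(IS)(SK(KK)))K
  →2  KK(KI(IS)(SK(KK)))(IS(II)(KI(IS)(SK(KK))))K
  →3  K(IS(II)(KI(IS)(SK(KK))))K
  →4  IS(II)(KI(IS)(SK(KK)))

Answer: NO — after 4 steps the term is IS(II)(KI(IS)(SK(KK))), not yet normal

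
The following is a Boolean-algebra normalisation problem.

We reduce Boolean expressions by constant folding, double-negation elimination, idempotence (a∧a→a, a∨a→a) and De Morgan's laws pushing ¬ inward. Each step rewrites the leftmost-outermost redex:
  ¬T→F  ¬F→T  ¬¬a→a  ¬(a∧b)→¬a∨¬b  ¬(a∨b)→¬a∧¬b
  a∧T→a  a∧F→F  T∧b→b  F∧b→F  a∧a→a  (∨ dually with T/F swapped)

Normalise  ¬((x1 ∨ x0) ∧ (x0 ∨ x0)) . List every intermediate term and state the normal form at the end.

Answer: normal form = (¬x1 ∧ ¬x0) ∨ ¬x0  (in 4 steps)

Reduction:
  start: ¬((x1 ∨ x0) ∧ (x0 ∨ x0))
  [1] ¬(x1 ∨ x0) ∨ ¬(x0 ∨ x0)
  [2] (¬x1 ∧ ¬x0) ∨ ¬(x0 ∨ x0)
  [3] (¬x1 ∧ ¬x0) ∨ (¬x0 ∧ ¬x0)
  [4] (¬x1 ∧ ¬x0) ∨ ¬x0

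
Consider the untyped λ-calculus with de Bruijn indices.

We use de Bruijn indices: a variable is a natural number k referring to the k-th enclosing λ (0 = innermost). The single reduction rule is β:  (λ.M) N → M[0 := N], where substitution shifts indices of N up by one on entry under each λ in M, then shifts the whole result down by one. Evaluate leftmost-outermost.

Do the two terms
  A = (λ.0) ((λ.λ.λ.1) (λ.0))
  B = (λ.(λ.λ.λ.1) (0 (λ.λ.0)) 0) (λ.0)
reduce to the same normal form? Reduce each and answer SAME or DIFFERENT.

Answer: DIFFERENT — A ⇓ λ.λ.1, B ⇓ λ.λ.0

Reduction:
Term A:
  start: (λ.0) ((λ.λ.λ.1) (λ.0))
  step 1: (λ.λ.λ.1) (λ.0)
  step 2: λ.λ.1

Term B:
  start: (λ.(λ.λ.λ.1) (0 (λ.λ.0)) 0) (λ.0)
  step 1: (λ.λ.λ.1) ((λ.0) (λ.λ.0)) (λ.0)
  step 2: (λ.λ.1) (λ.0)
  step 3: λ.λ.0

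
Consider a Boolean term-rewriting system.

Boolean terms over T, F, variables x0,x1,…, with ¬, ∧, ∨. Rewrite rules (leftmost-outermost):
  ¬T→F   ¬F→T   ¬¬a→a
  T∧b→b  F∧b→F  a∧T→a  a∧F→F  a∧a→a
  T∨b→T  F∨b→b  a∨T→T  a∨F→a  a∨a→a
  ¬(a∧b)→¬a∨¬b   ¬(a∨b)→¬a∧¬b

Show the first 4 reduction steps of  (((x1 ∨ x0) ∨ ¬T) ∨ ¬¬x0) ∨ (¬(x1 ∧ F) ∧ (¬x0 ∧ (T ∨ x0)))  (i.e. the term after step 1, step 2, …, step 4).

Answer: after 4 steps: ((x1 ∨ x0) ∨ x0) ∨ ((¬x1 ∨ ¬F) ∧ (¬x0 ∧ (T ∨ x0)))

Reduction:
  start: (((x1 ∨ x0) ∨ ¬T) ∨ ¬¬x0) ∨ (¬(x1 ∧ F) ∧ (¬x0 ∧ (T ∨ x0)))
  step 1: (((x1 ∨ x0) ∨ F) ∨ ¬¬x0) ∨ (¬(x1 ∧ F) ∧ (¬x0 ∧ (T ∨ x0)))
  step 2: ((x1 ∨ x0) ∨ ¬¬x0) ∨ (¬(x1 ∧ F) ∧ (¬x0 ∧ (T ∨ x0)))
  step 3: ((x1 ∨ x0) ∨ x0) ∨ (¬(x1 ∧ F) ∧ (¬x0 ∧ (T ∨ x0)))
  step 4: ((x1 ∨ x0) ∨ x0) ∨ ((¬x1 ∨ ¬F) ∧ (¬x0 ∧ (T ∨ x0)))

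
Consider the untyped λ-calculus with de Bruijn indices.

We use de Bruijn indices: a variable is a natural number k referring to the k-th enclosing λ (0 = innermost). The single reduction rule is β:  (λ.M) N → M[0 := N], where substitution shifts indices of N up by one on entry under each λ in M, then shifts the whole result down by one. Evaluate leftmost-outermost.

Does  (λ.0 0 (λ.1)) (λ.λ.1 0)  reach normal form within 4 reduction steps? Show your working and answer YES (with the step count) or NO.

  start: (λ.0 0 (λ.1)) (λ.λ.1 0)
  →1  (λ.λ.1 0) (λ.λ.1 0) (λ.λ.λ.1 0)
  →2  (λ.(λ.λ.1 0) 0) (λ.λ.λ.1 0)
  →3  (λ.λ.1 0) (λ.λ.λ.1 0)
  →4  λ.(λ.λ.λ.1 0) 0

Answer: NO — after 4 steps the term is λ.(λ.λ.λ.1 0) 0, not yet normal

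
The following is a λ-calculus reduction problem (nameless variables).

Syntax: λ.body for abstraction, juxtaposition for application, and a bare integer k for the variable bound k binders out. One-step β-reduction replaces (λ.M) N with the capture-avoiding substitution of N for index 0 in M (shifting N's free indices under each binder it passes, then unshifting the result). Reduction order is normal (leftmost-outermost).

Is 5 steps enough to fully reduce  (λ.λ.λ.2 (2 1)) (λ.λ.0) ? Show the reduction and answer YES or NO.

Answer: YES — reaches normal form λ.λ.λ.0 in 2 ≤ 5 steps

Working:
  start: (λ.λ.λ.2 (2 1)) (λ.λ.0)
  →1  λ.λ.(λ.λ.0) ((λ.λ.0) 1)
  →2  λ.λ.λ.0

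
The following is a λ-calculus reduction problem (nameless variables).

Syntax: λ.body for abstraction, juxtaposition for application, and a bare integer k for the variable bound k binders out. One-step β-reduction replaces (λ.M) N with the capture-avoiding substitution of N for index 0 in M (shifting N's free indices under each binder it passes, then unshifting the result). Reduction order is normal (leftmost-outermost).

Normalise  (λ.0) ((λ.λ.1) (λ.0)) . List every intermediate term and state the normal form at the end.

  start: (λ.0) ((λ.λ.1) (λ.0))
  step 1: (λ.λ.1) (λ.0)
  step 2: λ.λ.0

Answer: normal form = λ.λ.0  (in 2 steps)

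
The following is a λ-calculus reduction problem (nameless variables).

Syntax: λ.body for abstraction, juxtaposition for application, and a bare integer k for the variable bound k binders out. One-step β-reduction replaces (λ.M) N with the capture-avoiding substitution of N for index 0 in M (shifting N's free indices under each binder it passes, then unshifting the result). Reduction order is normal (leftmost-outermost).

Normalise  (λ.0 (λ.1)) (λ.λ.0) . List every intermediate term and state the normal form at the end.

  start: (λ.0 (λ.1)) (λ.λ.0)
  [1] (λ.λ.0) (λ.λ.λ.0)
  [2] λ.0

Answer: normal form = λ.0  (in 2 steps)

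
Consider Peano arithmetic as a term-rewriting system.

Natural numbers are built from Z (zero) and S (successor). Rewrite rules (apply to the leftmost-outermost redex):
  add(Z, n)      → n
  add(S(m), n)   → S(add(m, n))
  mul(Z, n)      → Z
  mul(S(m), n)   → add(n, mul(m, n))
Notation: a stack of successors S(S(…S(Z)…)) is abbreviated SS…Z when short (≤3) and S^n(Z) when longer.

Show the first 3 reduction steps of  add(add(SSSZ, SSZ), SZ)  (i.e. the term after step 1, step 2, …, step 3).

  start: add(add(SSSZ, SSZ), SZ)
  →1  add(S(add(SSZ, SSZ)), SZ)
  →2  S(add(add(SSZ, SSZ), SZ))
  →3  S(add(S(add(SZ, SSZ)), SZ))

Answer: after 3 steps: S(add(S(add(SZ, SSZ)), SZ))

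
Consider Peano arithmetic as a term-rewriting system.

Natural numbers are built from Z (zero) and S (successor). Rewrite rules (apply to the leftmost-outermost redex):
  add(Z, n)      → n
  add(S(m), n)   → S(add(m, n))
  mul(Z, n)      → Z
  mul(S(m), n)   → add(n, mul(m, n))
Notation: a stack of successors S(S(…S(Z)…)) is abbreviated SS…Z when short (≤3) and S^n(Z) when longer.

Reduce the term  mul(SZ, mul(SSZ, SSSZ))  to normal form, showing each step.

Answer: normal form = S^6(Z)  (in 20 steps)

Working:
  start: mul(SZ, mul(SSZ, SSSZ))
  [1] add(mul(SSZ, SSSZ), mul(Z, mul(SSZ, SSSZ)))
  [2] add(add(SSSZ, mul(SZ, SSSZ)), mul(Z, mul(SSZ, SSSZ)))
  [3] add(S(add(SSZ, mul(SZ, SSSZ))), mul(Z, mul(SSZ, SSSZ)))
  [4] S(add(add(SSZ, mul(SZ, SSSZ)), mul(Z, mul(SSZ, SSSZ))))
  [5] S(add(S(add(SZ, mul(SZ, SSSZ))), mul(Z, mul(SSZ, SSSZ))))
  [6] S(S(add(add(SZ, mul(SZ, SSSZ)), mul(Z, mul(SSZ, SSSZ)))))
  [7] S(S(add(S(add(Z, mul(SZ, SSSZ))), mul(Z, mul(SSZ, SSSZ)))))
  [8] S(S(S(add(add(Z, mul(SZ, SSSZ)), mul(Z, mul(SSZ, SSSZ))))))
  [9] S(S(S(add(mul(SZ, SSSZ), mul(Z, mul(SSZ, SSSZ))))))
  [10] S(S(S(add(add(SSSZ, mul(Z, SSSZ)), mul(Z, mul(SSZ, SSSZ))))))
  [11] S(S(S(add(S(add(SSZ, mul(Z, SSSZ))), mul(Z, mul(SSZ, SSSZ))))))
  [12] S(S(S(S(add(add(SSZ, mul(Z, SSSZ)), mul(Z, mul(SSZ, SSSZ)))))))
  [13] S(S(S(S(add(S(add(SZ, mul(Z, SSSZ))), mul(Z, mul(SSZ, SSSZ)))))))
  [14] S(S(S(S(S(add(add(SZ, mul(Z, SSSZ)), mul(Z, mul(SSZ, SSSZ))))))))
  [15] S(S(S(S(S(add(S(add(Z, mul(Z, SSSZ))), mul(Z, mul(SSZ, SSSZ))))))))
  [16] S(S(S(S(S(S(add(add(Z, mul(Z, SSSZ)), mul(Z, mul(SSZ, SSSZ)))))))))
  [17] S(S(S(S(S(S(add(mul(Z, SSSZ), mul(Z, mul(SSZ, SSSZ)))))))))
  [18] S(S(S(S(S(S(add(Z, mul(Z, mul(SSZ, SSSZ)))))))))
  [19] S(S(S(S(S(S(mul(Z, mul(SSZ, SSSZ))))))))
  [20] S^6(Z)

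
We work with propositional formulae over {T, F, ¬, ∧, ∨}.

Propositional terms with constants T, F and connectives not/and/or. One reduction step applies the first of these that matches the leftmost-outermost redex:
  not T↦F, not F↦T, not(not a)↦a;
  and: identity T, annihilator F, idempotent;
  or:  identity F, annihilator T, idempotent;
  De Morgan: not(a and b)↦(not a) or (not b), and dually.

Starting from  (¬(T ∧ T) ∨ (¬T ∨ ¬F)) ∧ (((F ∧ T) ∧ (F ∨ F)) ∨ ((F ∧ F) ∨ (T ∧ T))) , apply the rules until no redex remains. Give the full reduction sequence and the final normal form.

  start: (¬(T ∧ T) ∨ (¬T ∨ ¬F)) ∧ (((F ∧ T) ∧ (F ∨ F)) ∨ ((F ∧ F) ∨ (T ∧ T)))
  →1  ((¬T ∨ ¬T) ∨ (¬T ∨ ¬F)) ∧ (((F ∧ T) ∧ (F ∨ F)) ∨ ((F ∧ F) ∨ (T ∧ T)))
  →2  (¬T ∨ (¬T ∨ ¬F)) ∧ (((F ∧ T) ∧ (F ∨ F)) ∨ ((F ∧ F) ∨ (T ∧ T)))
  →3  (F ∨ (¬T ∨ ¬F)) ∧ (((F ∧ T) ∧ (F ∨ F)) ∨ ((F ∧ F) ∨ (T ∧ T)))
  →4  (¬T ∨ ¬F) ∧ (((F ∧ T) ∧ (F ∨ F)) ∨ ((F ∧ F) ∨ (T ∧ T)))
  →5  (F ∨ ¬F) ∧ (((F ∧ T) ∧ (F ∨ F)) ∨ ((F ∧ F) ∨ (T ∧ T)))
  →6  ¬F ∧ (((F ∧ T) ∧ (F ∨ F)) ∨ ((F ∧ F) ∨ (T ∧ T)))
  →7  T ∧ (((F ∧ T) ∧ (F ∨ F)) ∨ ((F ∧ F) ∨ (T ∧ T)))
  →8  ((F ∧ T) ∧ (F ∨ F)) ∨ ((F ∧ F) ∨ (T ∧ T))
  →9  (F ∧ (F ∨ F)) ∨ ((F ∧ F) ∨ (T ∧ T))
  →10  F ∨ ((F ∧ F) ∨ (T ∧ T))
  →11  (F ∧ F) ∨ (T ∧ T)
  →12  F ∨ (T ∧ T)
  →13  T ∧ T
  →14  T

Answer: normal form = T  (in 14 steps)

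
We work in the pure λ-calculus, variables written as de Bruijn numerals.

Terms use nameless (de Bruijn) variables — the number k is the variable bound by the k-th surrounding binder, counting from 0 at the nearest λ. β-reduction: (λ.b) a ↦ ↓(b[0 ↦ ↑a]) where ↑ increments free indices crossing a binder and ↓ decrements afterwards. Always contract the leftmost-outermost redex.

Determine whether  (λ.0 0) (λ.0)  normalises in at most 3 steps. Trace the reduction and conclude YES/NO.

Answer: YES — reaches normal form λ.0 in 2 ≤ 3 steps

Derivation:
  start: (λ.0 0) (λ.0)
  →1  (λ.0) (λ.0)
  →2  λ.0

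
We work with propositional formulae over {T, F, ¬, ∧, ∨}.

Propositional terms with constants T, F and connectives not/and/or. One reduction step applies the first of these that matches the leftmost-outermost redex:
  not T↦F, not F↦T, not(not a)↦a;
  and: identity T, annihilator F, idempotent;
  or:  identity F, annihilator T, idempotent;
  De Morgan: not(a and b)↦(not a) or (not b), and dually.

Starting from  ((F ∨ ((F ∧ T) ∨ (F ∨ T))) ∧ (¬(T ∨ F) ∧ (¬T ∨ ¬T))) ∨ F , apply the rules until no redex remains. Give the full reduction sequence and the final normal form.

  start: ((F ∨ ((F ∧ T) ∨ (F ∨ T))) ∧ (¬(T ∨ F) ∧ (¬T ∨ ¬T))) ∨ F
  step 1: (F ∨ ((F ∧ T) ∨ (F ∨ T))) ∧ (¬(T ∨ F) ∧ (¬T ∨ ¬T))
  step 2: ((F ∧ T) ∨ (F ∨ T)) ∧ (¬(T ∨ F) ∧ (¬T ∨ ¬T))
  step 3: (F ∨ (F ∨ T)) ∧ (¬(T ∨ F) ∧ (¬T ∨ ¬T))
  step 4: (F ∨ T) ∧ (¬(T ∨ F) ∧ (¬T ∨ ¬T))
  step 5: T ∧ (¬(T ∨ F) ∧ (¬T ∨ ¬T))
  step 6: ¬(T ∨ F) ∧ (¬T ∨ ¬T)
  step 7: (¬T ∧ ¬F) ∧ (¬T ∨ ¬T)
  step 8: (F ∧ ¬F) ∧ (¬T ∨ ¬T)
  step 9: F ∧ (¬T ∨ ¬T)
  step 10: F

Answer: normal form = F  (in 10 steps)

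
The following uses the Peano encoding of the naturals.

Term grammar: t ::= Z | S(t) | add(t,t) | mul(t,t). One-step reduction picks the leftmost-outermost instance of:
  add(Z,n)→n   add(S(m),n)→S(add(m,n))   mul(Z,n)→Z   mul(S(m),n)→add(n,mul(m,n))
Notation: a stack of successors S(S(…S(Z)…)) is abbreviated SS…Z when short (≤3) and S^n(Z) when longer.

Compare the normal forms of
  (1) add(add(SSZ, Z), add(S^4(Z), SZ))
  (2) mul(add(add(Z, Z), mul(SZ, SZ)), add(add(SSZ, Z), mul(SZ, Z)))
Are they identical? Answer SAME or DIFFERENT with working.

Answer: DIFFERENT — A ⇓ S^7(Z), B ⇓ SSZ

Derivation:
Term A:
  start: add(add(SSZ, Z), add(S^4(Z), SZ))
  →1  add(S(add(SZ, Z)), add(S^4(Z), SZ))
  →2  S(add(add(SZ, Z), add(S^4(Z), SZ)))
  →3  S(add(S(add(Z, Z)), add(S^4(Z), SZ)))
  →4  S(S(add(add(Z, Z), add(S^4(Z), SZ))))
  →5  S(S(add(Z, add(S^4(Z), SZ))))
  →6  S(S(add(S^4(Z), SZ)))
  →7  S(S(S(add(SSSZ, SZ))))
  →8  S(S(S(S(add(SSZ, SZ)))))
  →9  S(S(S(S(S(add(SZ, SZ))))))
  →10  S(S(S(S(S(S(add(Z, SZ)))))))
  →11  S^7(Z)

Term B:
  start: mul(add(add(Z, Z), mul(SZ, SZ)), add(add(SSZ, Z), mul(SZ, Z)))
  →1  mul(add(Z, mul(SZ, SZ)), add(add(SSZ, Z), mul(SZ, Z)))
  →2  mul(mul(SZ, SZ), add(add(SSZ, Z), mul(SZ, Z)))
  →3  mul(add(SZ, mul(Z, SZ)), add(add(SSZ, Z), mul(SZ, Z)))
  →4  mul(S(add(Z, mul(Z, SZ))), add(add(SSZ, Z), mul(SZ, Z)))
  →5  add(add(add(SSZ, Z), mul(SZ, Z)), mul(add(Z, mul(Z, SZ)), add(add(SSZ, Z), mul(SZ, Z))))
  →6  add(add(S(add(SZ, Z)), mul(SZ, Z)), mul(add(Z, mul(Z, SZ)), add(add(SSZ, Z), mul(SZ, Z))))
  →7  add(S(add(add(SZ, Z), mul(SZ, Z))), mul(add(Z, mul(Z, SZ)), add(add(SSZ, Z), mul(SZ, Z))))
  →8  S(add(add(add(SZ, Z), mul(SZ, Z)), mul(add(Z, mul(Z, SZ)), add(add(SSZ, Z), mul(SZ, Z)))))
  →9  S(add(add(S(add(Z, Z)), mul(SZ, Z)), mul(add(Z, mul(Z, SZ)), add(add(SSZ, Z), mul(SZ, Z)))))
  →10  S(add(S(add(add(Z, Z), mul(SZ, Z))), mul(add(Z, mul(Z, SZ)), add(add(SSZ, Z), mul(SZ, Z)))))
  →11  S(S(add(add(add(Z, Z), mul(SZ, Z)), mul(add(Z, mul(Z, SZ)), add(add(SSZ, Z), mul(SZ, Z))))))
  →12  S(S(add(add(Z, mul(SZ, Z)), mul(add(Z, mul(Z, SZ)), add(add(SSZ, Z), mul(SZ, Z))))))
  →13  S(S(add(mul(SZ, Z), mul(add(Z, mul(Z, SZ)), add(add(SSZ, Z), mul(SZ, Z))))))
  →14  S(S(add(add(Z, mul(Z, Z)), mul(add(Z, mul(Z, SZ)), add(add(SSZ, Z), mul(SZ, Z))))))
  →15  S(S(add(mul(Z, Z), mul(add(Z, mul(Z, SZ)), add(add(SSZ, Z), mul(SZ, Z))))))
  →16  S(S(add(Z, mul(add(Z, mul(Z, SZ)), add(add(SSZ, Z), mul(SZ, Z))))))
  →17  S(S(mul(add(Z, mul(Z, SZ)), add(add(SSZ, Z), mul(SZ, Z)))))
  →18  S(S(mul(mul(Z, SZ), add(add(SSZ, Z), mul(SZ, Z)))))
  →19  S(S(mul(Z, add(add(SSZ, Z), mul(SZ, Z)))))
  →20  SSZ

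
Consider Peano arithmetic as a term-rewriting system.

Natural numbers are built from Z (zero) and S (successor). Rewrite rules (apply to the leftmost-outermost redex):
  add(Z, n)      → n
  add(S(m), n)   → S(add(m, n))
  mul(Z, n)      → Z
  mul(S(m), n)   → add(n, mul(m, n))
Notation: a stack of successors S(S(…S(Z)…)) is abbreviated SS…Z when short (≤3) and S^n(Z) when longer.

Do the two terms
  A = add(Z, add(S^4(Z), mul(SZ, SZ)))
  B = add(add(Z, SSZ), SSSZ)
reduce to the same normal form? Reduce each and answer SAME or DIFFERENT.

Term A:
  start: add(Z, add(S^4(Z), mul(SZ, SZ)))
  step 1: add(S^4(Z), mul(SZ, SZ))
  step 2: S(add(SSSZ, mul(SZ, SZ)))
  step 3: S(S(add(SSZ, mul(SZ, SZ))))
  step 4: S(S(S(add(SZ, mul(SZ, SZ)))))
  step 5: S(S(S(S(add(Z, mul(SZ, SZ))))))
  step 6: S(S(S(S(mul(SZ, SZ)))))
  step 7: S(S(S(S(add(SZ, mul(Z, SZ))))))
  step 8: S(S(S(S(S(add(Z, mul(Z, SZ)))))))
  step 9: S(S(S(S(S(mul(Z, SZ))))))
  step 10: S^5(Z)

Term B:
  start: add(add(Z, SSZ), SSSZ)
  step 1: add(SSZ, SSSZ)
  step 2: S(add(SZ, SSSZ))
  step 3: S(S(add(Z, SSSZ)))
  step 4: S^5(Z)

Answer: SAME — A ⇓ S^5(Z), B ⇓ S^5(Z)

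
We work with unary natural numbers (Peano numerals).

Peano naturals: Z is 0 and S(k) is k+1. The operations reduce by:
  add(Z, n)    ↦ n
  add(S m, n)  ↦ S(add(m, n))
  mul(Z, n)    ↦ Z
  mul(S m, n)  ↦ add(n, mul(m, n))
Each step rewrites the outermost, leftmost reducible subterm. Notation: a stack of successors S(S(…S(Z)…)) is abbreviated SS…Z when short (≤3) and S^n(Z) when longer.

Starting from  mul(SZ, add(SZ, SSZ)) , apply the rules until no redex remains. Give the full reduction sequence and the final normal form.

Answer: normal form = SSSZ  (in 8 steps)

Working:
  start: mul(SZ, add(SZ, SSZ))
  [1] add(add(SZ, SSZ), mul(Z, add(SZ, SSZ)))
  [2] add(S(add(Z, SSZ)), mul(Z, add(SZ, SSZ)))
  [3] S(add(add(Z, SSZ), mul(Z, add(SZ, SSZ))))
  [4] S(add(SSZ, mul(Z, add(SZ, SSZ))))
  [5] S(S(add(SZ, mul(Z, add(SZ, SSZ)))))
  [6] S(S(S(add(Z, mul(Z, add(SZ, SSZ))))))
  [7] S(S(S(mul(Z, add(SZ, SSZ)))))
  [8] SSSZ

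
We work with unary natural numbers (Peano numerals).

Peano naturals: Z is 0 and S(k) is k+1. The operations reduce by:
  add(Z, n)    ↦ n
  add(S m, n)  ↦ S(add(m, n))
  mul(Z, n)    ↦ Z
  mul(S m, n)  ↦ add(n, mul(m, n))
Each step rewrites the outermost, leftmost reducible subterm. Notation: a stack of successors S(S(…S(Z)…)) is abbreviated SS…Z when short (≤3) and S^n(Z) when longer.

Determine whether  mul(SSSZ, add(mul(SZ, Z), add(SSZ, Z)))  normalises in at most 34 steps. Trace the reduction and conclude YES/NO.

Answer: YES — reaches normal form S^6(Z) in 34 ≤ 34 steps

Derivation:
  start: mul(SSSZ, add(mul(SZ, Z), add(SSZ, Z)))
  step 1: add(add(mul(SZ, Z), add(SSZ, Z)), mul(SSZ, add(mul(SZ, Z), add(SSZ, Z))))
  step 2: add(add(add(Z, mul(Z, Z)), add(SSZ, Z)), mul(SSZ, add(mul(SZ, Z), add(SSZ, Z))))
  step 3: add(add(mul(Z, Z), add(SSZ, Z)), mul(SSZ, add(mul(SZ, Z), add(SSZ, Z))))
  step 4: add(add(Z, add(SSZ, Z)), mul(SSZ, add(mul(SZ, Z), add(SSZ, Z))))
  step 5: add(add(SSZ, Z), mul(SSZ, add(mul(SZ, Z), add(SSZ, Z))))
  step 6: add(S(add(SZ, Z)), mul(SSZ, add(mul(SZ, Z), add(SSZ, Z))))
  step 7: S(add(add(SZ, Z), mul(SSZ, add(mul(SZ, Z), add(SSZ, Z)))))
  step 8: S(add(S(add(Z, Z)), mul(SSZ, add(mul(SZ, Z), add(SSZ, Z)))))
  step 9: S(S(add(add(Z, Z), mul(SSZ, add(mul(SZ, Z), add(SSZ, Z))))))
  step 10: S(S(add(Z, mul(SSZ, add(mul(SZ, Z), add(SSZ, Z))))))
  step 11: S(S(mul(SSZ, add(mul(SZ, Z), add(SSZ, Z)))))
  step 12: S(S(add(add(mul(SZ, Z), add(SSZ, Z)), mul(SZ, add(mul(SZ, Z), add(SSZ, Z))))))
  step 13: S(S(add(add(add(Z, mul(Z, Z)), add(SSZ, Z)), mul(SZ, add(mul(SZ, Z), add(SSZ, Z))))))
  step 14: S(S(add(add(mul(Z, Z), add(SSZ, Z)), mul(SZ, add(mul(SZ, Z), add(SSZ, Z))))))
  step 15: S(S(add(add(Z, add(SSZ, Z)), mul(SZ, add(mul(SZ, Z), add(SSZ, Z))))))
  step 16: S(S(add(add(SSZ, Z), mul(SZ, add(mul(SZ, Z), add(SSZ, Z))))))
  step 17: S(S(add(S(add(SZ, Z)), mul(SZ, add(mul(SZ, Z), add(SSZ, Z))))))
  step 18: S(S(S(add(add(SZ, Z), mul(SZ, add(mul(SZ, Z), add(SSZ, Z)))))))
  step 19: S(S(S(add(S(add(Z, Z)), mul(SZ, add(mul(SZ, Z), add(SSZ, Z)))))))
  step 20: S(S(S(S(add(add(Z, Z), mul(SZ, add(mul(SZ, Z), add(SSZ, Z))))))))
  step 21: S(S(S(S(add(Z, mul(SZ, add(mul(SZ, Z), add(SSZ, Z))))))))
  step 22: S(S(S(S(mul(SZ, add(mul(SZ, Z), add(SSZ, Z)))))))
  step 23: S(S(S(S(add(add(mul(SZ, Z), add(SSZ, Z)), mul(Z, add(mul(SZ, Z), add(SSZ, Z))))))))
  step 24: S(S(S(S(add(add(add(Z, mul(Z, Z)), add(SSZ, Z)), mul(Z, add(mul(SZ, Z), add(SSZ, Z))))))))
  step 25: S(S(S(S(add(add(mul(Z, Z), add(SSZ, Z)), mul(Z, add(mul(SZ, Z), add(SSZ, Z))))))))
  step 26: S(S(S(S(add(add(Z, add(SSZ, Z)), mul(Z, add(mul(SZ, Z), add(SSZ, Z))))))))
  step 27: S(S(S(S(add(add(SSZ, Z), mul(Z, add(mul(SZ, Z), add(SSZ, Z))))))))
  step 28: S(S(S(S(add(S(add(SZ, Z)), mul(Z, add(mul(SZ, Z), add(SSZ, Z))))))))
  step 29: S(S(S(S(S(add(add(SZ, Z), mul(Z, add(mul(SZ, Z), add(SSZ, Z)))))))))
  step 30: S(S(S(S(S(add(S(add(Z, Z)), mul(Z, add(mul(SZ, Z), add(SSZ, Z)))))))))
  step 31: S(S(S(S(S(S(add(add(Z, Z), mul(Z, add(mul(SZ, Z), add(SSZ, Z))))))))))
  step 32: S(S(S(S(S(S(add(Z, mul(Z, add(mul(SZ, Z), add(SSZ, Z))))))))))
  step 33: S(S(S(S(S(S(mul(Z, add(mul(SZ, Z), add(SSZ, Z)))))))))
  step 34: S^6(Z)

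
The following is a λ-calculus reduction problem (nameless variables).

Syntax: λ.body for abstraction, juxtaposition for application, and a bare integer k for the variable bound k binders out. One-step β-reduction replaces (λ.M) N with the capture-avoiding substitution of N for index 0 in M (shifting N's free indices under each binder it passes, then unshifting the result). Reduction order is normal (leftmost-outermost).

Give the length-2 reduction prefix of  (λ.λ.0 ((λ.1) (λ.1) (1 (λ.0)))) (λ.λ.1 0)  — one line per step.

  start: (λ.λ.0 ((λ.1) (λ.1) (1 (λ.0)))) (λ.λ.1 0)
  step 1: λ.0 ((λ.1) (λ.1) ((λ.λ.1 0) (λ.0)))
  step 2: λ.0 (0 ((λ.λ.1 0) (λ.0)))

Answer: after 2 steps: λ.0 (0 ((λ.λ.1 0) (λ.0)))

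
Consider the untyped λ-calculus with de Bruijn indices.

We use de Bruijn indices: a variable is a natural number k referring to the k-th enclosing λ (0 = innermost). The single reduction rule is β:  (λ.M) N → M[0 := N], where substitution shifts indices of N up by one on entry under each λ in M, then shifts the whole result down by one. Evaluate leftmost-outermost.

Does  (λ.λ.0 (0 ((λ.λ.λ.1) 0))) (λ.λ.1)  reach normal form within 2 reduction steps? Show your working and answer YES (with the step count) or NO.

Answer: YES — reaches normal form λ.0 (0 (λ.λ.1)) in 2 ≤ 2 steps

Derivation:
  start: (λ.λ.0 (0 ((λ.λ.λ.1) 0))) (λ.λ.1)
  →1  λ.0 (0 ((λ.λ.λ.1) 0))
  →2  λ.0 (0 (λ.λ.1))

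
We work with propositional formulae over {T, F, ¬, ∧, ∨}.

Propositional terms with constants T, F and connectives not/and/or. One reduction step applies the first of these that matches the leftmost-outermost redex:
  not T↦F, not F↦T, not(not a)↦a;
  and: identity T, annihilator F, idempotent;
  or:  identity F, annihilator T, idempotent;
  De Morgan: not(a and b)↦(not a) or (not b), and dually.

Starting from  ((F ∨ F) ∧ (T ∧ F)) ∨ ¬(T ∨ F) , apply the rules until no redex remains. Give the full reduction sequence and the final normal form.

Answer: normal form = F  (in 6 steps)

Working:
  start: ((F ∨ F) ∧ (T ∧ F)) ∨ ¬(T ∨ F)
  [1] (F ∧ (T ∧ F)) ∨ ¬(T ∨ F)
  [2] F ∨ ¬(T ∨ F)
  [3] ¬(T ∨ F)
  [4] ¬T ∧ ¬F
  [5] F ∧ ¬F
  [6] F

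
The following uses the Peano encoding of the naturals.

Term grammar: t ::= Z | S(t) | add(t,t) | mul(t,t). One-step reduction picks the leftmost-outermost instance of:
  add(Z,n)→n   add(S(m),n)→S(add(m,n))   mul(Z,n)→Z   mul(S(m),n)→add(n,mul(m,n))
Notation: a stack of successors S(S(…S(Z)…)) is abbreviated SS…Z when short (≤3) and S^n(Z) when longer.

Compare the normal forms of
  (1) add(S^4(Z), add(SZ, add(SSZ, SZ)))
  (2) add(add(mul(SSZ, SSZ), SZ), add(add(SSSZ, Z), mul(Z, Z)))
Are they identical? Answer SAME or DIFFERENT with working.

Term A:
  start: add(S^4(Z), add(SZ, add(SSZ, SZ)))
  step 1: S(add(SSSZ, add(SZ, add(SSZ, SZ))))
  step 2: S(S(add(SSZ, add(SZ, add(SSZ, SZ)))))
  step 3: S(S(S(add(SZ, add(SZ, add(SSZ, SZ))))))
  step 4: S(S(S(S(add(Z, add(SZ, add(SSZ, SZ)))))))
  step 5: S(S(S(S(add(SZ, add(SSZ, SZ))))))
  step 6: S(S(S(S(S(add(Z, add(SSZ, SZ)))))))
  step 7: S(S(S(S(S(add(SSZ, SZ))))))
  step 8: S(S(S(S(S(S(add(SZ, SZ)))))))
  step 9: S(S(S(S(S(S(S(add(Z, SZ))))))))
  step 10: S^8(Z)

Term B:
  start: add(add(mul(SSZ, SSZ), SZ), add(add(SSSZ, Z), mul(Z, Z)))
  step 1: add(add(add(SSZ, mul(SZ, SSZ)), SZ), add(add(SSSZ, Z), mul(Z, Z)))
  step 2: add(add(S(add(SZ, mul(SZ, SSZ))), SZ), add(add(SSSZ, Z), mul(Z, Z)))
  step 3: add(S(add(add(SZ, mul(SZ, SSZ)), SZ)), add(add(SSSZ, Z), mul(Z, Z)))
  step 4: S(add(add(add(SZ, mul(SZ, SSZ)), SZ), add(add(SSSZ, Z), mul(Z, Z))))
  step 5: S(add(add(S(add(Z, mul(SZ, SSZ))), SZ), add(add(SSSZ, Z), mul(Z, Z))))
  step 6: S(add(S(add(add(Z, mul(SZ, SSZ)), SZ)), add(add(SSSZ, Z), mul(Z, Z))))
  step 7: S(S(add(add(add(Z, mul(SZ, SSZ)), SZ), add(add(SSSZ, Z), mul(Z, Z)))))
  step 8: S(S(add(add(mul(SZ, SSZ), SZ), add(add(SSSZ, Z), mul(Z, Z)))))
  step 9: S(S(add(add(add(SSZ, mul(Z, SSZ)), SZ), add(add(SSSZ, Z), mul(Z, Z)))))
  step 10: S(S(add(add(S(add(SZ, mul(Z, SSZ))), SZ), add(add(SSSZ, Z), mul(Z, Z)))))
  step 11: S(S(add(S(add(add(SZ, mul(Z, SSZ)), SZ)), add(add(SSSZ, Z), mul(Z, Z)))))
  step 12: S(S(S(add(add(add(SZ, mul(Z, SSZ)), SZ), add(add(SSSZ, Z), mul(Z, Z))))))
  step 13: S(S(S(add(add(S(add(Z, mul(Z, SSZ))), SZ), add(add(SSSZ, Z), mul(Z, Z))))))
  step 14: S(S(S(add(S(add(add(Z, mul(Z, SSZ)), SZ)), add(add(SSSZ, Z), mul(Z, Z))))))
  step 15: S(S(S(S(add(add(add(Z, mul(Z, SSZ)), SZ), add(add(SSSZ, Z), mul(Z, Z)))))))
  step 16: S(S(S(S(add(add(mul(Z, SSZ), SZ), add(add(SSSZ, Z), mul(Z, Z)))))))
  step 17: S(S(S(S(add(add(Z, SZ), add(add(SSSZ, Z), mul(Z, Z)))))))
  step 18: S(S(S(S(add(SZ, add(add(SSSZ, Z), mul(Z, Z)))))))
  step 19: S(S(S(S(S(add(Z, add(add(SSSZ, Z), mul(Z, Z))))))))
  step 20: S(S(S(S(S(add(add(SSSZ, Z), mul(Z, Z)))))))
  step 21: S(S(S(S(S(add(S(add(SSZ, Z)), mul(Z, Z)))))))
  step 22: S(S(S(S(S(S(add(add(SSZ, Z), mul(Z, Z))))))))
  step 23: S(S(S(S(S(S(add(S(add(SZ, Z)), mul(Z, Z))))))))
  step 24: S(S(S(S(S(S(S(add(add(SZ, Z), mul(Z, Z)))))))))
  step 25: S(S(S(S(S(S(S(add(S(add(Z, Z)), mul(Z, Z)))))))))
  step 26: S(S(S(S(S(S(S(S(add(add(Z, Z), mul(Z, Z))))))))))
  step 27: S(S(S(S(S(S(S(S(add(Z, mul(Z, Z))))))))))
  step 28: S(S(S(S(S(S(S(S(mul(Z, Z)))))))))
  step 29: S^8(Z)

Answer: SAME — A ⇓ S^8(Z), B ⇓ S^8(Z)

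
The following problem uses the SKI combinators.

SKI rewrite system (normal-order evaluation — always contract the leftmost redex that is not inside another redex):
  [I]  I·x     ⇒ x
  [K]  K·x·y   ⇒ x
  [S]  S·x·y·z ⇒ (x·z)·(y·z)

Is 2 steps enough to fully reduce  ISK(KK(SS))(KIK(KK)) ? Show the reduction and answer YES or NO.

Answer: NO — after 2 steps the term is K(KIK(KK))(KK(SS)(KIK(KK))), not yet normal

Working:
  start: ISK(KK(SS))(KIK(KK))
  →1  SK(KK(SS))(KIK(KK))
  →2  K(KIK(KK))(KK(SS)(KIK(KK)))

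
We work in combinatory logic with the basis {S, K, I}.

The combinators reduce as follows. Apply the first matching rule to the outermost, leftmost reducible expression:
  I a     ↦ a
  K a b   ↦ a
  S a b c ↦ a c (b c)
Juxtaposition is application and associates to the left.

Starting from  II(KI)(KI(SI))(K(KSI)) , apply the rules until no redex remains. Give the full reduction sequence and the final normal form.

Answer: normal form = KS  (in 5 steps)

Working:
  start: II(KI)(KI(SI))(K(KSI))
  step 1: I(KI)(KI(SI))(K(KSI))
  step 2: KI(KI(SI))(K(KSI))
  step 3: I(K(KSI))
  step 4: K(KSI)
  step 5: KS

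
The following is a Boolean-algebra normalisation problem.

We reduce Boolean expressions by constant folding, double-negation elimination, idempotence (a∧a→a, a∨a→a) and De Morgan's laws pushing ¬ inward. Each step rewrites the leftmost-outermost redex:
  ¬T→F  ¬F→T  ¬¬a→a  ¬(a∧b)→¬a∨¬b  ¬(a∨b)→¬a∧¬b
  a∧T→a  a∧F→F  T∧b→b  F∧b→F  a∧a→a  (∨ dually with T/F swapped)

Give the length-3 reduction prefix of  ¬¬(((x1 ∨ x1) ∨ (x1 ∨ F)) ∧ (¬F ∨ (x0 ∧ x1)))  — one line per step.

  start: ¬¬(((x1 ∨ x1) ∨ (x1 ∨ F)) ∧ (¬F ∨ (x0 ∧ x1)))
  [1] ((x1 ∨ x1) ∨ (x1 ∨ F)) ∧ (¬F ∨ (x0 ∧ x1))
  [2] (x1 ∨ (x1 ∨ F)) ∧ (¬F ∨ (x0 ∧ x1))
  [3] (x1 ∨ x1) ∧ (¬F ∨ (x0 ∧ x1))

Answer: after 3 steps: (x1 ∨ x1) ∧ (¬F ∨ (x0 ∧ x1))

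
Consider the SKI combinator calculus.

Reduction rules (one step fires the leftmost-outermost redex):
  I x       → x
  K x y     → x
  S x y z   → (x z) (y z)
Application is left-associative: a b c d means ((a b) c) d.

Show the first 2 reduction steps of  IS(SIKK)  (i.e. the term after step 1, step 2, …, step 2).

  start: IS(SIKK)
  →1  S(SIKK)
  →2  S(IK(KK))

Answer: after 2 steps: S(IK(KK))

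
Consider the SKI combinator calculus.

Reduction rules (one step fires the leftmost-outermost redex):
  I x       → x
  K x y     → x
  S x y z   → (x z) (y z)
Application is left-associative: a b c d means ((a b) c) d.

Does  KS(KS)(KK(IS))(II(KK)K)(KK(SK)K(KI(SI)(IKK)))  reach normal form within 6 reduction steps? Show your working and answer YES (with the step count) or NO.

  start: KS(KS)(KK(IS))(II(KK)K)(KK(SK)K(KI(SI)(IKK)))
  step 1: S(KK(IS))(II(KK)K)(KK(SK)K(KI(SI)(IKK)))
  step 2: KK(IS)(KK(SK)K(KI(SI)(IKK)))(II(KK)K(KK(SK)K(KI(SI)(IKK))))
  step 3: K(KK(SK)K(KI(SI)(IKK)))(II(KK)K(KK(SK)K(KI(SI)(IKK))))
  step 4: KK(SK)K(KI(SI)(IKK))
  step 5: KK(KI(SI)(IKK))
  step 6: K

Answer: YES — reaches normal form K in 6 ≤ 6 steps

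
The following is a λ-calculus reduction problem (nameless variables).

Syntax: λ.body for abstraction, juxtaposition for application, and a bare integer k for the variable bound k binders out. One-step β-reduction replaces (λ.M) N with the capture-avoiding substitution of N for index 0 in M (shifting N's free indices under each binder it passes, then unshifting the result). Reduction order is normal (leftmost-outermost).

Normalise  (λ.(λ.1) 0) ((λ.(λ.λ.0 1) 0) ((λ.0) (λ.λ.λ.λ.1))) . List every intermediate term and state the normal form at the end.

Answer: normal form = λ.0 (λ.λ.λ.λ.1)  (in 5 steps)

Derivation:
  start: (λ.(λ.1) 0) ((λ.(λ.λ.0 1) 0) ((λ.0) (λ.λ.λ.λ.1)))
  step 1: (λ.(λ.(λ.λ.0 1) 0) ((λ.0) (λ.λ.λ.λ.1))) ((λ.(λ.λ.0 1) 0) ((λ.0) (λ.λ.λ.λ.1)))
  step 2: (λ.(λ.λ.0 1) 0) ((λ.0) (λ.λ.λ.λ.1))
  step 3: (λ.λ.0 1) ((λ.0) (λ.λ.λ.λ.1))
  step 4: λ.0 ((λ.0) (λ.λ.λ.λ.1))
  step 5: λ.0 (λ.λ.λ.λ.1)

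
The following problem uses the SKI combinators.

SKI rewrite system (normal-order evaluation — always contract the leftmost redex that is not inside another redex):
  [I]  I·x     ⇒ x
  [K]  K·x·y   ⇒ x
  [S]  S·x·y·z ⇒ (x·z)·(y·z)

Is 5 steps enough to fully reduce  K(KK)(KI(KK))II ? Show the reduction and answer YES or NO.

Answer: YES — reaches normal form KI in 2 ≤ 5 steps

Derivation:
  start: K(KK)(KI(KK))II
  [1] KKII
  [2] KI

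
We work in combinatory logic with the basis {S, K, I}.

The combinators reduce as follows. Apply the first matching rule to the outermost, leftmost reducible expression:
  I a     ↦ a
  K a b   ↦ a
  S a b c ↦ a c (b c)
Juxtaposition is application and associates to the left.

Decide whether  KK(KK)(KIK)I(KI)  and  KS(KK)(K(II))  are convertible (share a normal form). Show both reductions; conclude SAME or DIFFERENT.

Answer: DIFFERENT — A ⇓ KI, B ⇓ S(KI)

Derivation:
Term A:
  start: KK(KK)(KIK)I(KI)
  →1  K(KIK)I(KI)
  →2  KIK(KI)
  →3  I(KI)
  →4  KI

Term B:
  start: KS(KK)(K(II))
  →1  S(K(II))
  →2  S(KI)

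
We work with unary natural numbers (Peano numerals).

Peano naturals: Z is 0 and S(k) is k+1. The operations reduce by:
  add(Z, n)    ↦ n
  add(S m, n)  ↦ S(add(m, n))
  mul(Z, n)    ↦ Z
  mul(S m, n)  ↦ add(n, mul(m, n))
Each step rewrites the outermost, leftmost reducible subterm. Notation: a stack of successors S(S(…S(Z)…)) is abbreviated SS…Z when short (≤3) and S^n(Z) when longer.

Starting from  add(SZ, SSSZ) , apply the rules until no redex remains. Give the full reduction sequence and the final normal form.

Answer: normal form = S^4(Z)  (in 2 steps)

Working:
  start: add(SZ, SSSZ)
  [1] S(add(Z, SSSZ))
  [2] S^4(Z)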